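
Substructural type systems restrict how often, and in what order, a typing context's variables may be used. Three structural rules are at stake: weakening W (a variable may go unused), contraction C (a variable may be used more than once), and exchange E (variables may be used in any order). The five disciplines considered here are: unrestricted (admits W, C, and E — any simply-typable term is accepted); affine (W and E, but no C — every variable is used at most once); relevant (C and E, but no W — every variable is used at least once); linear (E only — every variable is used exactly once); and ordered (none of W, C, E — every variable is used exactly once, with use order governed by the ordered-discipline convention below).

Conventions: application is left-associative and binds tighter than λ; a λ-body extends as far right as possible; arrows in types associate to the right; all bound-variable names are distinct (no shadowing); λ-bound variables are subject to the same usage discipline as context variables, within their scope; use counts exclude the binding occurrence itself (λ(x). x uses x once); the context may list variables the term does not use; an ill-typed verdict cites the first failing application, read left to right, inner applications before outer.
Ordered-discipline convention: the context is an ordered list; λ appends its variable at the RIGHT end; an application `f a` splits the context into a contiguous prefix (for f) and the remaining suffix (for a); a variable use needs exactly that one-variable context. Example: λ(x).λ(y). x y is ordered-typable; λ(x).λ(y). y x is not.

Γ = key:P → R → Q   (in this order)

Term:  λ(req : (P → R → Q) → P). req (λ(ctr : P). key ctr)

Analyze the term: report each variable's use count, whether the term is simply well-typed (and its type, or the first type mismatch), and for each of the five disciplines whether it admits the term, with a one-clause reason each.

counts: key: 1, req [bound]: 1, ctr [bound]: 1
left-to-right use order: req, key, ctr
typing: well-typed at ((P → R → Q) → P) → P
ordered ✗ (use order req, key, ctr needs exchange)
linear ✓ (single use per variable (key, req, ctr))
affine ✓ (none of key, req, ctr used more than once)
relevant ✓ (at least one use each (key, req, ctr))
unrestricted ✓ (simply typable at ((P → R → Q) → P) → P; W, C, E all held)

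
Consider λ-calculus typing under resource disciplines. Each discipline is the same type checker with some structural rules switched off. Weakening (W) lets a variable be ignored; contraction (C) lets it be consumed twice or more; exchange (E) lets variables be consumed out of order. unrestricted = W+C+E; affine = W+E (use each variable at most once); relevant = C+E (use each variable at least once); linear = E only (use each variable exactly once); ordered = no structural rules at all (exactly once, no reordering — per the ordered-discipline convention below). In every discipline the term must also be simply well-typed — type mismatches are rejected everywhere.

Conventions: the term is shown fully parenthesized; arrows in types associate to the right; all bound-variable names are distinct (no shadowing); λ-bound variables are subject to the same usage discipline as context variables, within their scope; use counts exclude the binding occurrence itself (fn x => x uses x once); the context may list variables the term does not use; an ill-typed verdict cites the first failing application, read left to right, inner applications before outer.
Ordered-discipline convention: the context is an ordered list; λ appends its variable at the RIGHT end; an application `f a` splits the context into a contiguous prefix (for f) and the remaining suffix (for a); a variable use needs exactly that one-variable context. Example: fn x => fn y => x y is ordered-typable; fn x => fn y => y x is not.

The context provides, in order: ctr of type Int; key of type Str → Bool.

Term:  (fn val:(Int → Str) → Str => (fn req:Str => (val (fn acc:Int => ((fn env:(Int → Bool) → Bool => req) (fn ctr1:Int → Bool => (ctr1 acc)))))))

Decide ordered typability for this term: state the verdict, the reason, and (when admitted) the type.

no — ctr, key, env never used (weakening)
counts: ctr=0, key=0, val (λ-bound)=1, req (λ-bound)=1, acc (λ-bound)=1, env (λ-bound)=0, ctr1 (λ-bound)=1
left-to-right use order: val, req, ctr1, acc
typing: well-typed at ((Int → Str) → Str) → Str → Str
summary: ordered ✗; linear ✗; affine ✓; relevant ✗; unrestricted ✓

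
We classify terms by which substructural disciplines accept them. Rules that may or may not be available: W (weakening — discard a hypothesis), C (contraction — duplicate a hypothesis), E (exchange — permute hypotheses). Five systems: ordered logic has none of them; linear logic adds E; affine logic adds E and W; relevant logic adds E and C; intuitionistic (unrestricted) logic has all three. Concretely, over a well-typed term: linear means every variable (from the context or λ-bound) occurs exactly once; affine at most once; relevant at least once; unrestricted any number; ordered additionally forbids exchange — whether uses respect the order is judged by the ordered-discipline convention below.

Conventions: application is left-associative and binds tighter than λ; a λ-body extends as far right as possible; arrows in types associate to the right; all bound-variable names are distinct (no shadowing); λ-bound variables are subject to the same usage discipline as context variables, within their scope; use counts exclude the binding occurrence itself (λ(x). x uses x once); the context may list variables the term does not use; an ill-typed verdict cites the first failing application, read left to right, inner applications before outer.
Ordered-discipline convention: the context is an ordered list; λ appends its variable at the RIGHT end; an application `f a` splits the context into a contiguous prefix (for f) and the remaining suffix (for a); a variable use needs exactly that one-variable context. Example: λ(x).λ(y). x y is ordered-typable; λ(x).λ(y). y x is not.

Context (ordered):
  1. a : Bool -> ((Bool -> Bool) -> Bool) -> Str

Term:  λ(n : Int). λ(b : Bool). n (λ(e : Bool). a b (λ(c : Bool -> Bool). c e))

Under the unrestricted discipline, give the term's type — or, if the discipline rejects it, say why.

not well-typed under unrestricted — not simply typable
counts: a=1, n (λ-bound)=1, b (λ-bound)=1, e (λ-bound)=1, c (λ-bound)=1
uses in reading order: n, a, b, c, e
typing: ill-typed: can't apply a value of type Int
all disciplines: ordered ✗, linear ✗, affine ✗, relevant ✗, unrestricted ✗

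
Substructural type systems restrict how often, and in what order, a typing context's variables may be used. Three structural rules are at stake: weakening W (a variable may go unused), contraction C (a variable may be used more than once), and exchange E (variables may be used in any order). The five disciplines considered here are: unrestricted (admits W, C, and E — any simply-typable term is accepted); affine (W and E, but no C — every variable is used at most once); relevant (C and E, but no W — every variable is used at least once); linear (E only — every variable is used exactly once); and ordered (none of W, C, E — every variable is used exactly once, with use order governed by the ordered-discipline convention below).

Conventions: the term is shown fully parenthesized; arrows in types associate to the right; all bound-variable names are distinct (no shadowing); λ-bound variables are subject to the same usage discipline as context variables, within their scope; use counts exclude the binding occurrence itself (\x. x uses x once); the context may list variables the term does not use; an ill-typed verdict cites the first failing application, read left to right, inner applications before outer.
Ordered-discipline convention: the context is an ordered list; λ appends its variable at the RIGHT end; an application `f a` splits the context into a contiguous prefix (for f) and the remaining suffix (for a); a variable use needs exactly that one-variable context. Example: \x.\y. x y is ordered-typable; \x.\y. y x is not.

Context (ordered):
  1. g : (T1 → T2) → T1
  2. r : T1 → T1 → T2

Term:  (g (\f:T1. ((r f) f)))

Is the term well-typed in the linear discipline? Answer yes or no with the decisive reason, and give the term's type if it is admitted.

no — needs contraction — f ×2
use counts: g=1; r=1; f [bound]=2
use order (left to right): g, r, f, f
typing: the term checks, with type T1
summary: ordered ✗; linear ✗; affine ✗; relevant ✓; unrestricted ✓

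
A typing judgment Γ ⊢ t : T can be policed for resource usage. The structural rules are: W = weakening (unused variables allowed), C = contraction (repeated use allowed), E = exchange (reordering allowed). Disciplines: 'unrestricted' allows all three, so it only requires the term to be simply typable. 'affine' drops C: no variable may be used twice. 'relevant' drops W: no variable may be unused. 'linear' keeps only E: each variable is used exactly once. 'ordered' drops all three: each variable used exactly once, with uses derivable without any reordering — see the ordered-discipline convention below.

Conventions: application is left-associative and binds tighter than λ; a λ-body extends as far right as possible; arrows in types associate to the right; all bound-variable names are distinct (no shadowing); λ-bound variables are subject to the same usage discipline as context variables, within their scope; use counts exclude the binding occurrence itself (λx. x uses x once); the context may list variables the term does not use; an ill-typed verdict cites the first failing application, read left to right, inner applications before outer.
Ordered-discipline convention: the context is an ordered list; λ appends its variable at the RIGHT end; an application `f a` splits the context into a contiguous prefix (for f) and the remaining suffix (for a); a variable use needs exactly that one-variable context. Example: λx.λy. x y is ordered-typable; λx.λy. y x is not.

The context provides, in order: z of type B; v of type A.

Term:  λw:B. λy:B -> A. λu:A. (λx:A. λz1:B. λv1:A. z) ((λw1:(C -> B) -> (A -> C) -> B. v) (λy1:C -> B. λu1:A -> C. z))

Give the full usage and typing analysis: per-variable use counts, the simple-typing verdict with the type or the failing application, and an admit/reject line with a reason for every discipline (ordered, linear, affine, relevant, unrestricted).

counts: z: 2×; v: 1×; w (bound): 0×; y (bound): 0×; u (bound): 0×; x (bound): 0×; z1 (bound): 0×; v1 (bound): 0×; w1 (bound): 0×; y1 (bound): 0×; u1 (bound): 0×
use order (left to right): z, v, z
typing: well-typed at B -> (B -> A) -> A -> B -> A -> B
ordered: ✗ — uses contraction: z ×2; needs weakening: w, y, u, x, z1, v1, w1, y1, u1 unused
linear: ✗ — uses contraction: z ×2; needs weakening: w, y, u, x, z1, v1, w1, y1, u1 unused
affine: ✗ — uses contraction: z ×2
relevant: ✗ — needs weakening: w, y, u, x, z1, v1, w1, y1, u1 unused
unrestricted: ✓ — type-checks (B -> (B -> A) -> A -> B -> A -> B) and nothing is barred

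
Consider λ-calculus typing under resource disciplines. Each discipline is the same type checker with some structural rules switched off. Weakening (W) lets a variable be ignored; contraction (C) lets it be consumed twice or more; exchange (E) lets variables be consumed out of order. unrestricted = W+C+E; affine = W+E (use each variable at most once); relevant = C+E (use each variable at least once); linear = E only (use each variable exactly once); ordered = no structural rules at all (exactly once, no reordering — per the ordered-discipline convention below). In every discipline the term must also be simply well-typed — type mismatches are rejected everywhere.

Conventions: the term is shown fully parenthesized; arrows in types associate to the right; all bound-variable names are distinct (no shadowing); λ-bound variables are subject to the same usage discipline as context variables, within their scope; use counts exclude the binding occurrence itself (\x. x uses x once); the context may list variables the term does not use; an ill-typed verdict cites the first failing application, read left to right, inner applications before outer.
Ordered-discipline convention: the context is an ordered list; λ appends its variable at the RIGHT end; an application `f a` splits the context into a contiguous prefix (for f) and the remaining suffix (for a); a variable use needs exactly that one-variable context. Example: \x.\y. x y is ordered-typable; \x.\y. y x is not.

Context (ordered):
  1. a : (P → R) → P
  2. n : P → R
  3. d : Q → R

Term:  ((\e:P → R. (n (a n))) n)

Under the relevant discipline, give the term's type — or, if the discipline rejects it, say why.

not well-typed under relevant — unused: d, e — weakening required
use counts: a ×1, n ×3, d ×0, e (bound) ×0
order of uses: n, a, n, n
typing: well-typed at R
summary: ordered ✗ · linear ✗ · affine ✗ · relevant ✗ · unrestricted ✓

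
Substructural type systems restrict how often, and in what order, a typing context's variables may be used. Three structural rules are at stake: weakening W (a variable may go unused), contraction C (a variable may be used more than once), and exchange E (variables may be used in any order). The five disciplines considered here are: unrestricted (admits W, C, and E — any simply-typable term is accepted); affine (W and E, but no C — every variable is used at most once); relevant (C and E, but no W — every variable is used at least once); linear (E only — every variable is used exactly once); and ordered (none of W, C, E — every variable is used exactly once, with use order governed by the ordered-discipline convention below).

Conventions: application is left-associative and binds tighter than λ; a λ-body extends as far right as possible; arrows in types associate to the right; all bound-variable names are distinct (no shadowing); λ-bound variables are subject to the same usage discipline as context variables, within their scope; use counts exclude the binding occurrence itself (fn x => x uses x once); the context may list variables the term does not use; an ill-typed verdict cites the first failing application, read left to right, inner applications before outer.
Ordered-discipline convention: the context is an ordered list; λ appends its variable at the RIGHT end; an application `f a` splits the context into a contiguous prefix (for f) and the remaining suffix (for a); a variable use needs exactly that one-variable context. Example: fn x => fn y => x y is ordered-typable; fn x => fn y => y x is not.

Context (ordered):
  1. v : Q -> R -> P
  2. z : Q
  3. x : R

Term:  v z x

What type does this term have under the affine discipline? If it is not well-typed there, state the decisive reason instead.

term : P
variable uses: v: 1×; z: 1×; x: 1×
order of uses: v, z, x
typing: the term checks, with type P
across the five disciplines: ordered ✓, linear ✓, affine ✓, relevant ✓, unrestricted ✓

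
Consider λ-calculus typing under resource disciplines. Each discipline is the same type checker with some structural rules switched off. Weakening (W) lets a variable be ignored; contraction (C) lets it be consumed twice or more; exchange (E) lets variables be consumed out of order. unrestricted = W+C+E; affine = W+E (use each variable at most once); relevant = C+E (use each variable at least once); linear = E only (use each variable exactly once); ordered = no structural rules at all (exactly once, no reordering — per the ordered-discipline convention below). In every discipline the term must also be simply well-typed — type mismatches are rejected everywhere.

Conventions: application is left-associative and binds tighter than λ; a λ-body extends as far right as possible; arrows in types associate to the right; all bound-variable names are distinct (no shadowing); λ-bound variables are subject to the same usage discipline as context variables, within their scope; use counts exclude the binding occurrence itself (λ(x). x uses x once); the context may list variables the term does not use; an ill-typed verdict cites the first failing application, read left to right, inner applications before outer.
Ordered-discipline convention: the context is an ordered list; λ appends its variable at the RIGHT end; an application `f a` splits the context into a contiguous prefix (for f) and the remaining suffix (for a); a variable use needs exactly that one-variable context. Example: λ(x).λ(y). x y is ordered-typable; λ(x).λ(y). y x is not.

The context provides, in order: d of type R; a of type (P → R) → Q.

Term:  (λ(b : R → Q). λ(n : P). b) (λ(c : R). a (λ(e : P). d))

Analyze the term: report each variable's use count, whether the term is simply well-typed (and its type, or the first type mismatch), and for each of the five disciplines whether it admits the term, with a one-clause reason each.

use counts: d=1; a=1; b (bound)=1; n (bound)=0; c (bound)=0; e (bound)=0
left-to-right use order: b, a, d
typing: ✓ — P → R → Q
ordered ✗ (unused: n, c, e — weakening required)
linear ✗ (unused: n, c, e — weakening required)
affine ✓ (d, a, b, n, c, e: no repeats, contraction unneeded)
relevant ✗ (unused: n, c, e — weakening required)
unrestricted ✓ (typability at P → R → Q is all that's needed)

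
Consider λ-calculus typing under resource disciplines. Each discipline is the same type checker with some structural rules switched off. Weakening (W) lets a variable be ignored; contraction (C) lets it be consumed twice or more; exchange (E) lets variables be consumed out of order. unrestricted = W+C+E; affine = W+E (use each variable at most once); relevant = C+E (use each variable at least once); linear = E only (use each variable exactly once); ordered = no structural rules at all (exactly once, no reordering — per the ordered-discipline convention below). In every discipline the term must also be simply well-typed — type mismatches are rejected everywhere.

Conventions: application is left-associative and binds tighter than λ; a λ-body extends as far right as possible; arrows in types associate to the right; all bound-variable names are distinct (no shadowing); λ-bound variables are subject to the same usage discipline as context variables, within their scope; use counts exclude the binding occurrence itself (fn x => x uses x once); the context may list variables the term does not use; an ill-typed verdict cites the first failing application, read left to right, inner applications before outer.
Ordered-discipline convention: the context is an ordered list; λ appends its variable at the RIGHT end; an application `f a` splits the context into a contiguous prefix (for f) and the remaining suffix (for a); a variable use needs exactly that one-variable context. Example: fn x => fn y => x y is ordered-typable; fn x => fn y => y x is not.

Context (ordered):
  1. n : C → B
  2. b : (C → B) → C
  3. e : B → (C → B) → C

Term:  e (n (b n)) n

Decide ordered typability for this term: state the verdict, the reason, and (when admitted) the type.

no — uses contraction: n ×3
variable uses: n: 3×, b: 1×, e: 1×
order of uses: e, n, b, n, n
typing: the term checks, with type C
per-discipline verdicts: ordered ✗ | linear ✗ | affine ✗ | relevant ✓ | unrestricted ✓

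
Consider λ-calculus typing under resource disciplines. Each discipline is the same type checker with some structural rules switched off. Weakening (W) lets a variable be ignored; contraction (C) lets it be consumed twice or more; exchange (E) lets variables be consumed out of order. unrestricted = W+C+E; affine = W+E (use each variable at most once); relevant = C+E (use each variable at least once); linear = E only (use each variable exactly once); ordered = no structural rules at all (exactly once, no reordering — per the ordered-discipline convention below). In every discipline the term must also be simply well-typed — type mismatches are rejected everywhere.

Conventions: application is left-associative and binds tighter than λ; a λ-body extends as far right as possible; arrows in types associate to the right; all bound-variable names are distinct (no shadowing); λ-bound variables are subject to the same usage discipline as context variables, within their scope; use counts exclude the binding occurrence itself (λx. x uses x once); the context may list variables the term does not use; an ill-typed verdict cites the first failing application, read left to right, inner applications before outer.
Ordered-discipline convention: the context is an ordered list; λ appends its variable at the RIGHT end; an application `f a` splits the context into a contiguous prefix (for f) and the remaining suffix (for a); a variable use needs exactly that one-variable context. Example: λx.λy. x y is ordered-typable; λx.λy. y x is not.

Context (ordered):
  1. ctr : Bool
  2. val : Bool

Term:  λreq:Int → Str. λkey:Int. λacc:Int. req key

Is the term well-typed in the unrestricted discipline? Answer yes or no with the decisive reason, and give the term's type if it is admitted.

yes — well-typed at (Int → Str) → Int → Int → Str; no restrictions here; term : (Int → Str) → Int → Int → Str
use counts: ctr: 0×, val: 0×, req [bound]: 1×, key [bound]: 1×, acc [bound]: 0×
left-to-right use order: req, key
typing: ✓ — (Int → Str) → Int → Int → Str
per-discipline verdicts: ordered ✗, linear ✗, affine ✓, relevant ✗, unrestricted ✓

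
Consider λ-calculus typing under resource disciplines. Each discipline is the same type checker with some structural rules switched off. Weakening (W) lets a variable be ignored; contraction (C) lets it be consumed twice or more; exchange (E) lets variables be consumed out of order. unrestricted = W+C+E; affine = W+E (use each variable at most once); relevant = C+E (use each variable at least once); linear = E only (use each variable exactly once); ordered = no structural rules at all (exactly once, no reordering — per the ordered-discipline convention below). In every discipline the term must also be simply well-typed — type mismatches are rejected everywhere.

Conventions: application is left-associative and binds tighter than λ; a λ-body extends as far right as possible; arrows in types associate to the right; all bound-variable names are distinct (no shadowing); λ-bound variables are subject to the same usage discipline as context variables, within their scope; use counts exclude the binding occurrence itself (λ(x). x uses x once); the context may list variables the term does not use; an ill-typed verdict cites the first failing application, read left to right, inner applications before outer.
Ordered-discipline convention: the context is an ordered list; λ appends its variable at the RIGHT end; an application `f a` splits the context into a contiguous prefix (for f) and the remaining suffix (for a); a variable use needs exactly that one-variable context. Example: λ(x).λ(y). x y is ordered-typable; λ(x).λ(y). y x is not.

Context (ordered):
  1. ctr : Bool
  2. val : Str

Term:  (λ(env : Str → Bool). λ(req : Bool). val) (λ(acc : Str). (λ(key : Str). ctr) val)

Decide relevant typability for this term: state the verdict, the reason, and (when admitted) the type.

no — env, req, acc, key never used (weakening)
use counts: ctr ×1, val ×2, env (λ-bound) ×0, req (λ-bound) ×0, acc (λ-bound) ×0, key (λ-bound) ×0
uses in reading order: val, ctr, val
typing: well-typed at Bool → Str
across the five disciplines: ordered ✗ | linear ✗ | affine ✗ | relevant ✗ | unrestricted ✓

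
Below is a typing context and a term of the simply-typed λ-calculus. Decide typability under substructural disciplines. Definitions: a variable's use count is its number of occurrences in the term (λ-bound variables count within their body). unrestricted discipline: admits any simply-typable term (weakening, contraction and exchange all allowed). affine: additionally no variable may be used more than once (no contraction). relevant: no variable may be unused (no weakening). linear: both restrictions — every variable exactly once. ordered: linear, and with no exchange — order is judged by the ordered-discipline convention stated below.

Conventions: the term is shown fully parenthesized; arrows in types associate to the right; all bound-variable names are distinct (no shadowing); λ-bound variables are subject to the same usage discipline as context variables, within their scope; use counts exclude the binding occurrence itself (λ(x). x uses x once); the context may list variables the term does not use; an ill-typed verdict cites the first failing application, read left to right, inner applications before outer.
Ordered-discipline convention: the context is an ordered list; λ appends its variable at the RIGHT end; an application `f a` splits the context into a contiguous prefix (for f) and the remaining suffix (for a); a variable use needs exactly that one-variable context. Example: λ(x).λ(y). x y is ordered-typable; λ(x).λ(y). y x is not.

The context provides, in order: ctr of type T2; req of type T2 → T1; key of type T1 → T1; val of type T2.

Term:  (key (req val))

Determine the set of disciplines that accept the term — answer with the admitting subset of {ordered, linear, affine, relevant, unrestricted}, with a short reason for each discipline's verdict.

admitted by: affine, unrestricted
use counts: ctr: 0×; req: 1×; key: 1×; val: 1×
left-to-right use order: key, req, val
typing: ✓ — T1
ordered: ✗ — needs weakening: ctr unused
linear: ✗ — needs weakening: ctr unused
affine: ✓ — no duplicate uses among ctr, req, key, val
relevant: ✗ — needs weakening: ctr unused
unrestricted: ✓ — type-checks (T1) and nothing is barred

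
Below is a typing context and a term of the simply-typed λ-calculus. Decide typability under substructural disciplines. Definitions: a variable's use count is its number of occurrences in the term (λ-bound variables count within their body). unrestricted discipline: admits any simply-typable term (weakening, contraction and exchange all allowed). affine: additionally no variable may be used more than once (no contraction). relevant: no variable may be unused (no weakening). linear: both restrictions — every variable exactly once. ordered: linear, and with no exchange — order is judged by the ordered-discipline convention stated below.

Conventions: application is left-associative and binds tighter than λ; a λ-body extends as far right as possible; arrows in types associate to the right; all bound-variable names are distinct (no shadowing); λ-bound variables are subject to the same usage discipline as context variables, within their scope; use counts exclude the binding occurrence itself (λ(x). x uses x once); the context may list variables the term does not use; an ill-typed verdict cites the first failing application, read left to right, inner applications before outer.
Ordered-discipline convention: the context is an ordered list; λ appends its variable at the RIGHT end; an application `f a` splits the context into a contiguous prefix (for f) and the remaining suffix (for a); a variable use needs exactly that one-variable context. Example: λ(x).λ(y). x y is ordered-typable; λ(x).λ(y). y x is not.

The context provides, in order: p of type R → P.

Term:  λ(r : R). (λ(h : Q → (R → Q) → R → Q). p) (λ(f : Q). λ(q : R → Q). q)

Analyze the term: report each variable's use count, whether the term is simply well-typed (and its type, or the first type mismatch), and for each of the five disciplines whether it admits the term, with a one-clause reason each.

variable uses: p=1, r (λ-bound)=0, h (λ-bound)=0, f (λ-bound)=0, q (λ-bound)=1
use order (left to right): p, q
typing: well-typed — term : R → R → P
ordered ✗ (r, h, f never used (weakening))
linear ✗ (r, h, f never used (weakening))
affine ✓ (p, r, h, f, q: no repeats, contraction unneeded)
relevant ✗ (r, h, f never used (weakening))
unrestricted ✓ (typability at R → R → P is all that's needed)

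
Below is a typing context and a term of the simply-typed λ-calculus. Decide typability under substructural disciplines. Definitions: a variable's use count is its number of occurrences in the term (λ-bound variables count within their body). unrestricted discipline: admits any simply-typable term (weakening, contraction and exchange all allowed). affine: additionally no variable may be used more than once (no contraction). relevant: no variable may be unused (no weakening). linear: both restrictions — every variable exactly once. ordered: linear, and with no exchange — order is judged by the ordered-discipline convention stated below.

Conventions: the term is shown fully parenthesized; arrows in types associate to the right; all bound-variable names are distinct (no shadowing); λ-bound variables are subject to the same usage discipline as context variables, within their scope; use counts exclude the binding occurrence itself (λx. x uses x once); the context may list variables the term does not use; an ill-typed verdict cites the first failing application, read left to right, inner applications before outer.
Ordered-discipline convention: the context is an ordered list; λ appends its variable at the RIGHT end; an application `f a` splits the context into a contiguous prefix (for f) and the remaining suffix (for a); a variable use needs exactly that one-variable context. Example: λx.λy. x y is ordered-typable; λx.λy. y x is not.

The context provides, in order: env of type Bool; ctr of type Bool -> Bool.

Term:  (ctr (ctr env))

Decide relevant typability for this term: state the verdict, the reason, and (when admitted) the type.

yes — every one of env, ctr appears; term : Bool
counts: env: 1, ctr: 2
order of uses: ctr, ctr, env
typing: well-typed — term : Bool
summary: ordered ✗, linear ✗, affine ✗, relevant ✓, unrestricted ✓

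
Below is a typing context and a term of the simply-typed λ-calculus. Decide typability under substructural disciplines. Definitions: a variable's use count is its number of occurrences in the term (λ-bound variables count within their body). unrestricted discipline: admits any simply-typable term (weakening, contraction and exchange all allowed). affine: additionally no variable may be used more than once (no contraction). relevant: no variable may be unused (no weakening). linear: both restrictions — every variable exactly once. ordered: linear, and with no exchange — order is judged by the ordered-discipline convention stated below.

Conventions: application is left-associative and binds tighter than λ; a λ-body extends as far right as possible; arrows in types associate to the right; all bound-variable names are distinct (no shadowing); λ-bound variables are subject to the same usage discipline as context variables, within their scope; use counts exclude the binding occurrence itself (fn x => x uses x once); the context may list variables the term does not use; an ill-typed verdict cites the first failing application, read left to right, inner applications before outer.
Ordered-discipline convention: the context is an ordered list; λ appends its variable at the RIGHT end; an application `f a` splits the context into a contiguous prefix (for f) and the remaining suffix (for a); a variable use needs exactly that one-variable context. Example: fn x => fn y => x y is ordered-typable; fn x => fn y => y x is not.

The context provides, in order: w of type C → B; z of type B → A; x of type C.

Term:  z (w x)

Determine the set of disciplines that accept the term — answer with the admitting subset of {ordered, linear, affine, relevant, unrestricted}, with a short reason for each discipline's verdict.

admitted by: linear, affine, relevant, unrestricted
usage: w: 1×, z: 1×, x: 1×
uses in reading order: z, w, x
typing: well-typed — term : A
ordered ✗ (needs exchange: uses follow z, w, x)
linear ✓ (exactly-once usage across w, z, x)
affine ✓ (at most one use each (w, z, x))
relevant ✓ (w, z, x: all used, weakening unneeded)
unrestricted ✓ (type-checks (A) and nothing is barred)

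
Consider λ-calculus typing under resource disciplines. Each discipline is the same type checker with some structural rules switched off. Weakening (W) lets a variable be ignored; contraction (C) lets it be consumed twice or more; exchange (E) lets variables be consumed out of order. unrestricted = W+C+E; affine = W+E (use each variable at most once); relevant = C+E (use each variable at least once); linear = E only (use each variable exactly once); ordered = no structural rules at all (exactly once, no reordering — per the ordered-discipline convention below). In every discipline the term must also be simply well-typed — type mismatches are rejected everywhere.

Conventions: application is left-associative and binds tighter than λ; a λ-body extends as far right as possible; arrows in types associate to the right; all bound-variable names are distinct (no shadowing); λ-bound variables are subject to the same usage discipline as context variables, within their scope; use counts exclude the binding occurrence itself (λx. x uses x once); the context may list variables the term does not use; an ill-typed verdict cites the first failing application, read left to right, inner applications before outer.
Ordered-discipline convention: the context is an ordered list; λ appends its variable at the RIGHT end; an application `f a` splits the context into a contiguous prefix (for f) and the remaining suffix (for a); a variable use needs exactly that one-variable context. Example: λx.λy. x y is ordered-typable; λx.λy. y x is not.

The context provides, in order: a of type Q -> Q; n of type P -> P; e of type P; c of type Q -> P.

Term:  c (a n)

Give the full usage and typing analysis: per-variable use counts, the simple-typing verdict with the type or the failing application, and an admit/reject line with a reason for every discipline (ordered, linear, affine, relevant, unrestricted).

use counts: a ×1, n ×1, e ×0, c ×1
left-to-right use order: c, a, n
typing: ill-typed: a function awaiting Q gets P -> P
ordered: ✗ — a type mismatch blocks all five
linear: ✗ — the type mismatch rejects it
affine: ✗ — not simply typable
relevant: ✗ — fails simple typing
unrestricted: ✗ — a type mismatch blocks all five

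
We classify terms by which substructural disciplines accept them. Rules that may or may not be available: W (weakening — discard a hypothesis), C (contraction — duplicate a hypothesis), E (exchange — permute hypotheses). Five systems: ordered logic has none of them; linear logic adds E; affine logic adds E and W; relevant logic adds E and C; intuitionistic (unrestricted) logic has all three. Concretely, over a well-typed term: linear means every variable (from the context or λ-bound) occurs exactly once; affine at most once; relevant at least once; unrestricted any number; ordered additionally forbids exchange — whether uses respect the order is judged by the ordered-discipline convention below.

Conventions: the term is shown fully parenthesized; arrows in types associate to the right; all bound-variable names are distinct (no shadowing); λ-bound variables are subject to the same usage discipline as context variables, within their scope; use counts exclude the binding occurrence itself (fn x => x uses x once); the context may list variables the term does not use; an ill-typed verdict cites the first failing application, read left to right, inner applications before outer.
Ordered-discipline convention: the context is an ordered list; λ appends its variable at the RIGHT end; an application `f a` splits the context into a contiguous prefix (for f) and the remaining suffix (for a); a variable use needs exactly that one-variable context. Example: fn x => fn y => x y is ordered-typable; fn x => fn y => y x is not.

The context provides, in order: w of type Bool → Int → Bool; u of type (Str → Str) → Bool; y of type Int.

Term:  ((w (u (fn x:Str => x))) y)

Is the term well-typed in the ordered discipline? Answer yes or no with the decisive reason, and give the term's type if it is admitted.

yes — w, u, y, x: once each, no exchange needed; term : Bool
usage: w ×1; u ×1; y ×1; x [bound] ×1
order of uses: w, u, x, y
typing: the term checks, with type Bool
all disciplines: ordered ✓ · linear ✓ · affine ✓ · relevant ✓ · unrestricted ✓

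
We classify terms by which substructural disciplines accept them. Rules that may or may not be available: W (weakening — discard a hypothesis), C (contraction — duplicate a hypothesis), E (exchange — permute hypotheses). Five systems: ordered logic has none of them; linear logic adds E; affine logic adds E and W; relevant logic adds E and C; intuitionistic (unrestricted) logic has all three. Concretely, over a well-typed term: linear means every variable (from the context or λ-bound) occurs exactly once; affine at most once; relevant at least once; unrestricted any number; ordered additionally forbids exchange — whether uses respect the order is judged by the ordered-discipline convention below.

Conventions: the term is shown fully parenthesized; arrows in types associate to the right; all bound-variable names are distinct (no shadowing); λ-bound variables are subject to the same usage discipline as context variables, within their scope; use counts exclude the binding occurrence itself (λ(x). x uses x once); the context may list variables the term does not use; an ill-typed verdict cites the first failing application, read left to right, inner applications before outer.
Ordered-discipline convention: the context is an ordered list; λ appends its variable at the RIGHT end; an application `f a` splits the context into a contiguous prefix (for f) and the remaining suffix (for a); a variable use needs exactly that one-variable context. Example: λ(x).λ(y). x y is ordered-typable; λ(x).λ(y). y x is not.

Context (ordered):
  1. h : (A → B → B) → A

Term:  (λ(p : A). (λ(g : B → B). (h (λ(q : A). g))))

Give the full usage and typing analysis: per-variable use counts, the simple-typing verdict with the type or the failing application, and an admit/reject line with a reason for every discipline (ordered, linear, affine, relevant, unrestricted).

counts: h=1, p [bound]=0, g [bound]=1, q [bound]=0
order of uses: h, g
typing: the term checks, with type A → (B → B) → A
ordered: ✗, unused: p, q — weakening required
linear: ✗, unused: p, q — weakening required
affine: ✓, none of h, p, g, q used more than once
relevant: ✗, unused: p, q — weakening required
unrestricted: ✓, typability at A → (B → B) → A is all that's needed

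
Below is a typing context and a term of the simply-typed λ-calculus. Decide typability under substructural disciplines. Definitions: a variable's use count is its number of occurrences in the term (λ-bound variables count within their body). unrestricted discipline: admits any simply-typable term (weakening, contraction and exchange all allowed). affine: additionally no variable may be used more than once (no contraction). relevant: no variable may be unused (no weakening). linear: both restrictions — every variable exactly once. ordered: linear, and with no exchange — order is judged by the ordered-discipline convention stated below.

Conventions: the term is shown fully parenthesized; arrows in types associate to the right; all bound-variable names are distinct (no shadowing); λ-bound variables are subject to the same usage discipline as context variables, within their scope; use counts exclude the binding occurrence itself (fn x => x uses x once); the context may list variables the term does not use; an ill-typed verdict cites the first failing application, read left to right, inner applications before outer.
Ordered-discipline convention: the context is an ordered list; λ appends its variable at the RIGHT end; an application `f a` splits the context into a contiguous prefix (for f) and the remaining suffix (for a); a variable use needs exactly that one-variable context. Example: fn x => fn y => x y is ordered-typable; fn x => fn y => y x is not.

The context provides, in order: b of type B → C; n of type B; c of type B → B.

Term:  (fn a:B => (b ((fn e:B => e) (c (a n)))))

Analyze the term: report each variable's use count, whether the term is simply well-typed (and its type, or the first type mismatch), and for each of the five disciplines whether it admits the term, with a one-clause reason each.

variable uses: b: 1×, n: 1×, c: 1×, a (λ-bound): 1×, e (λ-bound): 1×
left-to-right use order: b, e, c, a, n
typing: ill-typed: applying a non-function (B)
ordered: ✗, a type mismatch blocks all five
linear: ✗, the type mismatch rejects it
affine: ✗, not simply typable
relevant: ✗, fails simple typing
unrestricted: ✗, a type mismatch blocks all five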